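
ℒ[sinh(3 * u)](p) 3/(p^2-9)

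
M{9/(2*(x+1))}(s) 9*pi*csc(pi*s)/2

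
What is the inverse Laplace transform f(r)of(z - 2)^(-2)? r*exp(2*r)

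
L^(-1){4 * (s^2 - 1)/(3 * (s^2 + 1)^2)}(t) 4 * t * cos(t)/3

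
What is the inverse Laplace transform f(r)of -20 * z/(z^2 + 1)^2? -10 * r * sin(r)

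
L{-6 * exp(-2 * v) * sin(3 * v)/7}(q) -18/(7 * (q + 2)^2 + 63)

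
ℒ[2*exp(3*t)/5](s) 2/(5*(s - 3))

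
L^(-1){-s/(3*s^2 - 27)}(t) -cosh(3*t)/3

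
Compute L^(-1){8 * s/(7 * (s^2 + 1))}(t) 8 * cos(t)/7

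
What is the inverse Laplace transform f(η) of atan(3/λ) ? sin(3 * η) /η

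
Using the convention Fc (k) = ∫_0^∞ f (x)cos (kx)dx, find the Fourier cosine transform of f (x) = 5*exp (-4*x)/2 10/ (k^2 + 16)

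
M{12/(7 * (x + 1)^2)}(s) -12 * pi * (s - 1)/(7 * sin(pi * s))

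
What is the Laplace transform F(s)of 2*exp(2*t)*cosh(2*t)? 2*(s - 2)/(s*(s - 4))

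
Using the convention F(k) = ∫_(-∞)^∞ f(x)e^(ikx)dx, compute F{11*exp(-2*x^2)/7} 11*sqrt(2)*sqrt(pi)*exp(-k^2/8)/14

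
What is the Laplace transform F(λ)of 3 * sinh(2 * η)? 6/(λ^2 - 4)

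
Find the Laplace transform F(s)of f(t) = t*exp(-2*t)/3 1/(3*(s + 2)^2)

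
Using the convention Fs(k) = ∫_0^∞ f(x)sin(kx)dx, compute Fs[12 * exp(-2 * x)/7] 12 * k/(7 * (k^2 + 4))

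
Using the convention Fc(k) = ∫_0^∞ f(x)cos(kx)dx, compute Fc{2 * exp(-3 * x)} 6/(k^2 + 9)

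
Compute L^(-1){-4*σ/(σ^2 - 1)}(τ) -4*cosh(τ)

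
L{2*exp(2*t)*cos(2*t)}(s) 2*(s - 2)/((s - 2)^2 + 4)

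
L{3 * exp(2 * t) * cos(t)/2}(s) 3 * (s - 2)/(2 * ((s - 2)^2 + 1))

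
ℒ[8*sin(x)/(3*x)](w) 8*atan(1/w)/3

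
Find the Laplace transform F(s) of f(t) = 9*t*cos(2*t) 9*(s^2-4) /(s^2 + 4) ^2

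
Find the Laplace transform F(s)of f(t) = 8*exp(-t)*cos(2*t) 8*(s + 1)/((s + 1)^2 + 4)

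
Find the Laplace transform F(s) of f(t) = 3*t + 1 3/s^2 + 1/s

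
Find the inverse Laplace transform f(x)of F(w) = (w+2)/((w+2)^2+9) exp(-2 * x) * cos(3 * x)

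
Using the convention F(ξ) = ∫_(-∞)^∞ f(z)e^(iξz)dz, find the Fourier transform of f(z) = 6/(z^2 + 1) 6*pi*exp(-Abs(ξ))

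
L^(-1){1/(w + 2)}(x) exp(-2*x)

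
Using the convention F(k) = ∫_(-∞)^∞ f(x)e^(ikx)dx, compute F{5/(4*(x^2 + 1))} 5*pi*exp(-Abs(k))/4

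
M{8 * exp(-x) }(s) 8 * gamma(s) 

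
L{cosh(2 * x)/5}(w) w/(5 * (w^2 - 4))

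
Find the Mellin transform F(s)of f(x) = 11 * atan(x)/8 -11 * pi * sec(pi * s/2)/(16 * s)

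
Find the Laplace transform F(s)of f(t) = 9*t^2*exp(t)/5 18/(5*(s - 1)^3)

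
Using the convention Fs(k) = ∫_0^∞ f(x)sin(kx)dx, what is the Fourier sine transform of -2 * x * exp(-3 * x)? -12 * k/(k^2 + 9)^2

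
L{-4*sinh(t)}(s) -4/(s^2-1)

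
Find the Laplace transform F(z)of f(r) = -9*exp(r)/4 -9/(4*z - 4)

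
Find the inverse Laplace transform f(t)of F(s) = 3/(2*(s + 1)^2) 3*t*exp(-t)/2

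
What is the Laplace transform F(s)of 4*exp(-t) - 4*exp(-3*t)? 4/(s+1) - 4/(s+3)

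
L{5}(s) 5/s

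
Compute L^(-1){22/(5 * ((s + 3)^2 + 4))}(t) 11 * exp(-3 * t) * sin(2 * t)/5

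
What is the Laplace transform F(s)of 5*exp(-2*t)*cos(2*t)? 5*(s + 2)/((s + 2)^2 + 4)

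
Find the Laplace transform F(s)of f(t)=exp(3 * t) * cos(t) (s - 3)/((s - 3)^2 + 1)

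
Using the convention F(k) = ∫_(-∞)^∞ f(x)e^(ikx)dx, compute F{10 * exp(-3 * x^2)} 10 * sqrt(3) * sqrt(pi) * exp(-k^2/12)/3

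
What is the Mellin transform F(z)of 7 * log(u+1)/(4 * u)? -7 * pi * csc(pi * z)/(4 * z - 4)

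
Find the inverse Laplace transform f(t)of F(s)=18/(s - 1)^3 9*t^2*exp(t)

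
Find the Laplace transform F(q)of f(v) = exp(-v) 1/(q + 1)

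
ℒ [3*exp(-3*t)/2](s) 3/(2*(s + 3))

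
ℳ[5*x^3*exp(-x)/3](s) 5*gamma(s + 3)/3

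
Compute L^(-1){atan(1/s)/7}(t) sin(t)/(7*t)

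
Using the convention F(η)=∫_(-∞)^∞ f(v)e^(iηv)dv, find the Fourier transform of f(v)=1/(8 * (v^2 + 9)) pi * exp(-3 * Abs(η))/24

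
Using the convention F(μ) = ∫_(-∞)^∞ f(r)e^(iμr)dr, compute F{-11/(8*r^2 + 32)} -11*pi*exp(-2*Abs(μ))/16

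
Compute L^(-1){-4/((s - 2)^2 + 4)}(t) -2*exp(2*t)*sin(2*t)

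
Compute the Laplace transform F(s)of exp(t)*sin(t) 1/((s - 1)^2 + 1)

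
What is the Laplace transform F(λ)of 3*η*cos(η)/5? 3*(λ^2 - 1)/(5*(λ^2 + 1)^2)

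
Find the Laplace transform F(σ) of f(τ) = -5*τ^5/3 -200/σ^6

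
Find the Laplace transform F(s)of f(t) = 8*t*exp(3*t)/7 8/(7*(s - 3)^2)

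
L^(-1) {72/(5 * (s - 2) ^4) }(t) 12 * t^3 * exp(2 * t) /5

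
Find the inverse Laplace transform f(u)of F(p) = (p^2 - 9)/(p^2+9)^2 u*cos(3*u)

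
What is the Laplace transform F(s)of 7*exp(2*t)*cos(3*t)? 7*(s - 2)/((s - 2)^2 + 9)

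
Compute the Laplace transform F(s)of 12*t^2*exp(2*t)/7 24/(7*(s - 2)^3)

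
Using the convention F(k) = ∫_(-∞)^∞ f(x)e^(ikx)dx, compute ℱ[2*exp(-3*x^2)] 2*sqrt(3)*sqrt(pi)*exp(-k^2/12)/3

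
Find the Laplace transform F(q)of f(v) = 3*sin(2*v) 6/(q^2 + 4)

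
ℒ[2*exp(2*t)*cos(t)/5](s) 2*(s - 2)/(5*((s - 2)^2 + 1))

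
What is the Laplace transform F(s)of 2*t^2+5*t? 4/s^3+5/s^2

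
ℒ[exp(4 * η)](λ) 1/(λ - 4)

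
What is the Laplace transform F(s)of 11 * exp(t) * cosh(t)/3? 11 * (s - 1)/(3 * s * (s - 2))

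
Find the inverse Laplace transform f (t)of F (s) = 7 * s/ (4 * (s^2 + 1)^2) 7 * t * sin (t)/8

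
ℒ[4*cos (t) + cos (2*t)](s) s/ (s^2 + 4) + 4*s/ (s^2 + 1)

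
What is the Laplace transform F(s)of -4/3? -4/(3*s)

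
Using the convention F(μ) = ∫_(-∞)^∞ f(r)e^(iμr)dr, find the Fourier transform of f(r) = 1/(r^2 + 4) pi*exp(-2*Abs(μ))/2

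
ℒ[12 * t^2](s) 24/s^3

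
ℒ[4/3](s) 4/(3*s) 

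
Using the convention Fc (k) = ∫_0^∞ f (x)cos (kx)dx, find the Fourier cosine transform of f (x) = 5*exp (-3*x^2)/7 5*sqrt (3)*sqrt (pi)*exp (-k^2/12)/42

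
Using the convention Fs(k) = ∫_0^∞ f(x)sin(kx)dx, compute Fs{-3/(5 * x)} -3 * pi/10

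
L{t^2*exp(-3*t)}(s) 2/(s + 3)^3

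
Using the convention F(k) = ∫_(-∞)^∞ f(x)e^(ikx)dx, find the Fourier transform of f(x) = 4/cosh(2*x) 2*pi/cosh(pi*k/4)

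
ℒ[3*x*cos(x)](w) 3*(w^2 - 1)/(w^2 + 1)^2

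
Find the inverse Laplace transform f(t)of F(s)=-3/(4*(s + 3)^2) -3*t*exp(-3*t)/4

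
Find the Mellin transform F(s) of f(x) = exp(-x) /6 gamma(s) /6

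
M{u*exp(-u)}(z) gamma(z+1)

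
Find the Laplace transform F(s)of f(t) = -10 -10/s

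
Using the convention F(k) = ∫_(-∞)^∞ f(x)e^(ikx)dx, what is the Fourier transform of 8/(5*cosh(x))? 8*pi/(5*cosh(pi*k/2))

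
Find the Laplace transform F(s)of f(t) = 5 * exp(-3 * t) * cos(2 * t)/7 5 * (s + 3)/(7 * ((s + 3)^2 + 4))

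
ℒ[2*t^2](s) 4/s^3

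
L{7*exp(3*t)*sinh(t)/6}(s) 7/(6*((s - 3)^2-1))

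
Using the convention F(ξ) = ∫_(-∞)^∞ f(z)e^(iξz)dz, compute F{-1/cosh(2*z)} -pi/(2*cosh(pi*ξ/4))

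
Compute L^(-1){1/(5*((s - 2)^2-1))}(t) exp(2*t)*sinh(t)/5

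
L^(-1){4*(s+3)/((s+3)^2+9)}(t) 4*exp(-3*t)*cos(3*t)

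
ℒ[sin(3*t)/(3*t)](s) atan(3/s)/3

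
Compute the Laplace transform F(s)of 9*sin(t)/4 9/(4*(s^2 + 1))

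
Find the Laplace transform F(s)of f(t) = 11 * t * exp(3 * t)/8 11/(8 * (s - 3)^2)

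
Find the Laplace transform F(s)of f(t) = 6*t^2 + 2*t 12/s^3 + 2/s^2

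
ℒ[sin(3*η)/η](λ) atan(3/λ)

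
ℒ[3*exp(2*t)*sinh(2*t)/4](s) 3/(2*s*(s - 4))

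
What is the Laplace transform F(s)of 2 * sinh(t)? 2/(s^2 - 1)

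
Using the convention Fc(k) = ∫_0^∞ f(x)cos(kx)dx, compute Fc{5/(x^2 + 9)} 5*pi*exp(-3*k)/6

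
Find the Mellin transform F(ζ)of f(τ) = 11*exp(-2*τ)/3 11*gamma(ζ)/(3*2^ζ)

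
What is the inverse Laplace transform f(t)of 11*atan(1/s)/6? 11*sin(t)/(6*t)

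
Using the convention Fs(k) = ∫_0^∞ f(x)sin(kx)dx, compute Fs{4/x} 2*pi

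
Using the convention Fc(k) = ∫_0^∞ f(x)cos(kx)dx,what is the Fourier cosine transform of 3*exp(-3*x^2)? sqrt(3)*sqrt(pi)*exp(-k^2/12)/2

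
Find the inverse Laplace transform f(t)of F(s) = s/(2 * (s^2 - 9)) cosh(3 * t)/2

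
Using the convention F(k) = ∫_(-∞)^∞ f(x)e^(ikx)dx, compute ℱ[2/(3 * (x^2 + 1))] 2 * pi * exp(-Abs(k))/3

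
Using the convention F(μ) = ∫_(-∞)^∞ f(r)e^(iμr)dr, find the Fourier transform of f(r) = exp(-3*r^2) sqrt(3)*sqrt(pi)*exp(-μ^2/12)/3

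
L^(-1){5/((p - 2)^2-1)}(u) 5*exp(2*u)*sinh(u)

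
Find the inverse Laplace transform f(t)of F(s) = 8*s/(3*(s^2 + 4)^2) 2*t*sin(2*t)/3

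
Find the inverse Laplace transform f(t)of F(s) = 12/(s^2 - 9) 4 * sinh(3 * t)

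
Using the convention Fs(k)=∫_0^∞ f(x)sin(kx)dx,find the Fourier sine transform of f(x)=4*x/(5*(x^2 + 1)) 2*pi*exp(-k)/5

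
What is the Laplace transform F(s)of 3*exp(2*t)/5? 3/(5*(s - 2))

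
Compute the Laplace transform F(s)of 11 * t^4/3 88/s^5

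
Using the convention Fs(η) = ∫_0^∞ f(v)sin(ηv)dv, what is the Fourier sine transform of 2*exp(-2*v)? 2*η/(η^2 + 4)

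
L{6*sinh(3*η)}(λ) 18/(λ^2 - 9)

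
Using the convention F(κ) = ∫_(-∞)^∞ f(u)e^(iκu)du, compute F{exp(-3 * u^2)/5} sqrt(3) * sqrt(pi) * exp(-κ^2/12)/15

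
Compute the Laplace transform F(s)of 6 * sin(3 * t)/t 6 * atan(3/s)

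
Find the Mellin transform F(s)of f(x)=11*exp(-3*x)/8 11*gamma(s)/(8*3^s)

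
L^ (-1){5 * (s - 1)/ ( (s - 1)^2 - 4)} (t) 5 * exp (t) * cosh (2 * t)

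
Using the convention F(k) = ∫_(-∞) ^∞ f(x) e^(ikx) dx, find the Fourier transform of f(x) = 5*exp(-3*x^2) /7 5*sqrt(3)*sqrt(pi)*exp(-k^2/12) /21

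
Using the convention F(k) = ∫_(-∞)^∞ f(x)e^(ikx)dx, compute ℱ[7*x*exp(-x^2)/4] 7*I*sqrt(pi)*k*exp(-k^2/4)/8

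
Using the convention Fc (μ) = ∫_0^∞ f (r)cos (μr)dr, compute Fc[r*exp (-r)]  (1 - μ^2)/ (μ^2 + 1)^2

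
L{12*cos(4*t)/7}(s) 12*s/(7*(s^2 + 16))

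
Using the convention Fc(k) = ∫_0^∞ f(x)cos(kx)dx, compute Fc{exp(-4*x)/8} 1/(2*(k^2 + 16))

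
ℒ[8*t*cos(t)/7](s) 8*(s^2 - 1)/(7*(s^2 + 1)^2)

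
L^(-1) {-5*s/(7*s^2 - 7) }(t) -5*cosh(t) /7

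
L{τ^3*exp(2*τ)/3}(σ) 2/(σ - 2)^4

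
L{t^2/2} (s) s^ (-3)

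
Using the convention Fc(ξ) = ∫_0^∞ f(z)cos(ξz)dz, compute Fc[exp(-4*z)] 4/(ξ^2 + 16)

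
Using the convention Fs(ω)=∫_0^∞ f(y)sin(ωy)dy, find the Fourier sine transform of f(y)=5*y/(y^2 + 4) 5*pi*exp(-2*ω)/2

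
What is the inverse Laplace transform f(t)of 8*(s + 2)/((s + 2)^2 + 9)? 8*exp(-2*t)*cos(3*t)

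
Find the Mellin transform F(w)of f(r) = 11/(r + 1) 11 * pi * csc(pi * w)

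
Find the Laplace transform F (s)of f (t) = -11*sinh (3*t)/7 -33/ (7*s^2 - 63)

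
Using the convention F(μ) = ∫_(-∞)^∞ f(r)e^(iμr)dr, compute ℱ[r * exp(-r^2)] I * sqrt(pi) * μ * exp(-μ^2/4)/2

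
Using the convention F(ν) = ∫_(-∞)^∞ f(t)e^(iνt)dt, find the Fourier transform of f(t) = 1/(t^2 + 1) pi*exp(-Abs(ν))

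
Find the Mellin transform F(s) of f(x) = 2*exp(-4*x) 2^(1 - 2*s)*gamma(s) 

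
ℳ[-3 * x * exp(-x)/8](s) -3 * gamma(s + 1)/8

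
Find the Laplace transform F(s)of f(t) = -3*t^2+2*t 2/s^2-6/s^3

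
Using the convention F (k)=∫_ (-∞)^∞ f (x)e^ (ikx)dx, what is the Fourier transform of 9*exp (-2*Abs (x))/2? 18/ (k^2 + 4)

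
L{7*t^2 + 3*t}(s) 14/s^3 + 3/s^2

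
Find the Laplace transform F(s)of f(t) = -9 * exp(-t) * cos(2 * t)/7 9 * (-s - 1)/(7 * ((s + 1)^2 + 4))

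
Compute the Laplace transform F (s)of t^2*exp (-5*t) 2/ (s + 5)^3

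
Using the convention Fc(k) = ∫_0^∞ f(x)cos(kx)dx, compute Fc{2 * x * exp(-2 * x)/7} 2 * (4 - k^2)/(7 * (k^2 + 4)^2)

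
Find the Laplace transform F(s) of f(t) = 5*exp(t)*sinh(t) 5/(s*(s - 2) ) 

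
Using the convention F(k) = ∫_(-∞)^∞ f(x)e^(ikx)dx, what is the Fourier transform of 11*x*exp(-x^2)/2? 11*I*sqrt(pi)*k*exp(-k^2/4)/4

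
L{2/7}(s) 2/(7*s)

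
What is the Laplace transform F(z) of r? z^(-2) 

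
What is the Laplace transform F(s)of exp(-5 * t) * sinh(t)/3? 1/(3 * ((s + 5)^2 - 1))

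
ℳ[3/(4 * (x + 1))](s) 3 * pi * csc(pi * s)/4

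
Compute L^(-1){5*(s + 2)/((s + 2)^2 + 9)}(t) 5*exp(-2*t)*cos(3*t)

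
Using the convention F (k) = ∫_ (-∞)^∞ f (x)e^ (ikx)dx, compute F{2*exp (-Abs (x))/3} 4/ (3*(k^2 + 1))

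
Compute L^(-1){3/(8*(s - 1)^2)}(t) 3*t*exp(t)/8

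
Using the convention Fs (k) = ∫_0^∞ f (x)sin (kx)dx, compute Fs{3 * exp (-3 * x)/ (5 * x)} 3 * atan (k/3)/5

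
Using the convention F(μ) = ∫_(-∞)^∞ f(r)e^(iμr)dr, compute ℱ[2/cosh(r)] 2*pi/cosh(pi*μ/2)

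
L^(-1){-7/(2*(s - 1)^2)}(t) -7*t*exp(t)/2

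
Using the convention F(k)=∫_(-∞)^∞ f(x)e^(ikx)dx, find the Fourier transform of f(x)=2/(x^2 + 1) 2 * pi * exp(-Abs(k))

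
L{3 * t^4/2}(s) 36/s^5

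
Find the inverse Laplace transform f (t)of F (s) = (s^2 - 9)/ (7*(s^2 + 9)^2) t*cos (3*t)/7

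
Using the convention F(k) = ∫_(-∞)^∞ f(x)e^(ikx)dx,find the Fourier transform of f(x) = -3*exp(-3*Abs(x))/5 -18/(5*k^2 + 45)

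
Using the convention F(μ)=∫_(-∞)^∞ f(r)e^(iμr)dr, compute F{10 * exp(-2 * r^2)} 5 * sqrt(2) * sqrt(pi) * exp(-μ^2/8)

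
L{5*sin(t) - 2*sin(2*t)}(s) 5/(s^2 + 1) - 4/(s^2 + 4)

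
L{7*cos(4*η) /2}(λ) 7*λ/(2*(λ^2+16) ) 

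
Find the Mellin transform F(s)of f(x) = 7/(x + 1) 7*pi*csc(pi*s)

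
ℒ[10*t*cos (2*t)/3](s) 10*(s^2 - 4)/ (3*(s^2 + 4)^2)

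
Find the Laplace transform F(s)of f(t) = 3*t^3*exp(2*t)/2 9/(s - 2)^4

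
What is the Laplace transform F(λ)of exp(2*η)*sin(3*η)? 3/((λ - 2)^2 + 9)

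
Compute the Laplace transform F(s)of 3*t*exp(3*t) 3/(s - 3)^2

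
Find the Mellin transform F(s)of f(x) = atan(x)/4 -pi*sec(pi*s/2)/(8*s)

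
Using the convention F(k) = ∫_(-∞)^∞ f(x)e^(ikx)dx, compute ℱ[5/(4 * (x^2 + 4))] 5 * pi * exp(-2 * Abs(k))/8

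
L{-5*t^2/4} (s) -5/ (2*s^3)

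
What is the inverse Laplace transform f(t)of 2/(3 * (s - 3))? 2 * exp(3 * t)/3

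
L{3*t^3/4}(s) 9/(2*s^4)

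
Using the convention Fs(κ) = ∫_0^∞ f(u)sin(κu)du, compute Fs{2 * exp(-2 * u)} 2 * κ/(κ^2+4)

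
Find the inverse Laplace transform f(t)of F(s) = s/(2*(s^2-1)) cosh(t)/2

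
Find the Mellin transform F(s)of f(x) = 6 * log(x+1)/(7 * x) -6 * pi * csc(pi * s)/(7 * s - 7)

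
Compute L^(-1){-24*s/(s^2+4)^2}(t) -6*t*sin(2*t)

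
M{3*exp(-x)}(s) 3*gamma(s)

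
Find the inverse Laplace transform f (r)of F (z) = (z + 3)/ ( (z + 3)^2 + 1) exp (-3*r)*cos (r)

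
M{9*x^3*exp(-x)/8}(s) 9*gamma(s + 3)/8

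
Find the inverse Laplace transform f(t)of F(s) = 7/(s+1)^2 7 * t * exp(-t)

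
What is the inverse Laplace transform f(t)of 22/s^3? 11*t^2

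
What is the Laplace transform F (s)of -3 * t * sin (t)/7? -6 * s/ (7 * (s^2 + 1)^2)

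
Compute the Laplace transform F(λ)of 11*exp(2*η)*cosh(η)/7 11*(λ - 2)/(7*((λ - 2)^2 - 1))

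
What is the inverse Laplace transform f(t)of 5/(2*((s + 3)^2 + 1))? 5*exp(-3*t)*sin(t)/2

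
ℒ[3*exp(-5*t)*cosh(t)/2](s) 3*(s+5)/(2*((s+5)^2 - 1))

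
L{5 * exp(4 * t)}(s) 5/(s - 4)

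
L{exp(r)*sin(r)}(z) 1/((z - 1)^2 + 1)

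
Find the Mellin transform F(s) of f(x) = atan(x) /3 -pi * sec(pi * s/2) /(6 * s) 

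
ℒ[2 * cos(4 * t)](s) 2 * s/(s^2 + 16)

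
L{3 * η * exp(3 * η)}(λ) 3/(λ - 3)^2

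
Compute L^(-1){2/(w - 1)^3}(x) x^2*exp(x)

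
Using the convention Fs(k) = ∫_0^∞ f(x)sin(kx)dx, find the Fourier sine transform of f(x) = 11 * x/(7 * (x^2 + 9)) 11 * pi * exp(-3 * k)/14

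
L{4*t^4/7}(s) 96/(7*s^5)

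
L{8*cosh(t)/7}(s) 8*s/(7*(s^2 - 1))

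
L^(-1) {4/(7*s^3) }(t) 2*t^2/7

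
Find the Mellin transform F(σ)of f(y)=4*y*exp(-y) 4*gamma(σ + 1)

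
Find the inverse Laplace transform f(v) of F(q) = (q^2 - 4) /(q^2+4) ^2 v * cos(2 * v) 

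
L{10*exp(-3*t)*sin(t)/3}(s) 10/(3*((s + 3)^2 + 1))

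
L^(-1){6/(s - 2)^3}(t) 3*t^2*exp(2*t)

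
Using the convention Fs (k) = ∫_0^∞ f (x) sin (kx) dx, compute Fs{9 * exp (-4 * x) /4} 9 * k/ (4 * (k^2 + 16) ) 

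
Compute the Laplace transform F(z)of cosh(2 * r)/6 z/(6 * (z^2 - 4))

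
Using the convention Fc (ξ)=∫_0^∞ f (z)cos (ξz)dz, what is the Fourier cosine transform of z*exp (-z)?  (1 - ξ^2)/ (ξ^2+1)^2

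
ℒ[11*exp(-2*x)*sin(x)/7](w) 11/(7*((w + 2)^2 + 1))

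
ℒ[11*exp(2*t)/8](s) 11/(8*(s - 2))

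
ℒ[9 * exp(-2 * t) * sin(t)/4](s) 9/(4 * ((s + 2)^2 + 1))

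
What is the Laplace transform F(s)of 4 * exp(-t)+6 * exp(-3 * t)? 6/(s+3)+4/(s+1)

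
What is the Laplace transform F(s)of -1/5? -1/(5 * s)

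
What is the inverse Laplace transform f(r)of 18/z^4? 3*r^3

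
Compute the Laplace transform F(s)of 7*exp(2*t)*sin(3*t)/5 21/(5*((s - 2)^2 + 9))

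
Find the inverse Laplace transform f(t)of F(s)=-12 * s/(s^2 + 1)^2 -6 * t * sin(t)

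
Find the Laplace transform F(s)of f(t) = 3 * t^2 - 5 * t 6/s^3 - 5/s^2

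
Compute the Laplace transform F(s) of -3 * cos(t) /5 -3 * s/(5 * s^2 + 5) 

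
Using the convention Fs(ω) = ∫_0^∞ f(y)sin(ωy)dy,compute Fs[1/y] pi/2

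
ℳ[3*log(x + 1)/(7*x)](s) -3*pi*csc(pi*s)/(7*s - 7)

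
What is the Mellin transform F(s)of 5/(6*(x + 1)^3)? 5*pi*(s - 2)*(s - 1)/(12*sin(pi*s))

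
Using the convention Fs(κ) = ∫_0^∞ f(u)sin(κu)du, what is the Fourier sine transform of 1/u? pi/2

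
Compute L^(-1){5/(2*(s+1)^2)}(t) 5*t*exp(-t)/2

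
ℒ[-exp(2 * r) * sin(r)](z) -1/((z - 2)^2+1)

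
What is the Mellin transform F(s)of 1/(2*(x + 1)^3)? pi*(s - 2)*(s - 1)/(4*sin(pi*s))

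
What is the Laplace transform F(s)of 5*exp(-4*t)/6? 5/(6*(s + 4))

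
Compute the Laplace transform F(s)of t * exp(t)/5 1/(5 * (s - 1)^2)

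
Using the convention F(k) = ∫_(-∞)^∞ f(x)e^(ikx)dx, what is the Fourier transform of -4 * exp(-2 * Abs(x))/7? -16/(7 * k^2+28)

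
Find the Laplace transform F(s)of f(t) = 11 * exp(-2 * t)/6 11/(6 * (s + 2))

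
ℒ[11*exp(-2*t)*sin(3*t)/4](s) 33/(4*((s+2)^2+9))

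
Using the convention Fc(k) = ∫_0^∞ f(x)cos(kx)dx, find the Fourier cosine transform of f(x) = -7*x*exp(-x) 7*(k^2 - 1)/(k^2 + 1)^2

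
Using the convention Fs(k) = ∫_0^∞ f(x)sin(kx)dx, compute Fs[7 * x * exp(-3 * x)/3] 14 * k/(k^2 + 9)^2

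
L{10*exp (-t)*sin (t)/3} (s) 10/ (3*( (s + 1)^2 + 1))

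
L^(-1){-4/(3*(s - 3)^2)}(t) -4*t*exp(3*t)/3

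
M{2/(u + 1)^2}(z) -2*pi*(z - 1)/sin(pi*z)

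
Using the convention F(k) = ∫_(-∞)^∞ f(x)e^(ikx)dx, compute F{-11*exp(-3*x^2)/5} -11*sqrt(3)*sqrt(pi)*exp(-k^2/12)/15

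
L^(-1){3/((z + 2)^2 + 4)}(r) 3*exp(-2*r)*sin(2*r)/2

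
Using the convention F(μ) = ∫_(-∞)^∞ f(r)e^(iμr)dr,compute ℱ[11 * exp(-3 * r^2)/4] 11 * sqrt(3) * sqrt(pi) * exp(-μ^2/12)/12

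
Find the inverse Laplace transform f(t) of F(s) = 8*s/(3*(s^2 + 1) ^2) 4*t*sin(t) /3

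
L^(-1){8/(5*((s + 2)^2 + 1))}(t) 8*exp(-2*t)*sin(t)/5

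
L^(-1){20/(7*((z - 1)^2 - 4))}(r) 10*exp(r)*sinh(2*r)/7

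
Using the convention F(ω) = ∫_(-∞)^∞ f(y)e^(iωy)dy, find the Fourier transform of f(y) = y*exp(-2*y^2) sqrt(2)*I*sqrt(pi)*ω*exp(-ω^2/8)/8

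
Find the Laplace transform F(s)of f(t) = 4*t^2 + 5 5/s + 8/s^3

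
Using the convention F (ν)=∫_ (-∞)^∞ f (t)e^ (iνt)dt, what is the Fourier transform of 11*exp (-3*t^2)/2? 11*sqrt (3)*sqrt (pi)*exp (-ν^2/12)/6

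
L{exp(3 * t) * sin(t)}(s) 1/((s - 3)^2 + 1)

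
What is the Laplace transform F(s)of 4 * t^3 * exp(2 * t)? 24/(s - 2)^4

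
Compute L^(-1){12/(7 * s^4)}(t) 2 * t^3/7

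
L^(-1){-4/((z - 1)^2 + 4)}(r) -2 * exp(r) * sin(2 * r)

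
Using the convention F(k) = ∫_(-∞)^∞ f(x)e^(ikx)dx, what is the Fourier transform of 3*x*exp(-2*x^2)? 3*sqrt(2)*I*sqrt(pi)*k*exp(-k^2/8)/8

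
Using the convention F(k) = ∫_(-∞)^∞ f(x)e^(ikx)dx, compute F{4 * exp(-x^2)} 4 * sqrt(pi) * exp(-k^2/4)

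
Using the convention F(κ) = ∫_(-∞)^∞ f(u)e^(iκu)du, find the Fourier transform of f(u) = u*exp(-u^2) I*sqrt(pi)*κ*exp(-κ^2/4)/2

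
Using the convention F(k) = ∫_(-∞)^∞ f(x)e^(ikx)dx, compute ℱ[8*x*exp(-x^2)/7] 4*I*sqrt(pi)*k*exp(-k^2/4)/7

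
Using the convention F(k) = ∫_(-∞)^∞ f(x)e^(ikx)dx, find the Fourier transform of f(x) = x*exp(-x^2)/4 I*sqrt(pi)*k*exp(-k^2/4)/8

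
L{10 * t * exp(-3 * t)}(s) 10/(s + 3)^2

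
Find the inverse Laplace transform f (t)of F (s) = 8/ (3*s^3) 4*t^2/3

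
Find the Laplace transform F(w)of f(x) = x w^(-2)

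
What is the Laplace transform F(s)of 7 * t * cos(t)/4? 7 * (s^2-1)/(4 * (s^2+1)^2)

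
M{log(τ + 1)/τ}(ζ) -pi*csc(pi*ζ)/(ζ - 1)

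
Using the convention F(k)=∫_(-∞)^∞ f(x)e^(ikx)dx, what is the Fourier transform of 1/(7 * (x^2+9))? pi * exp(-3 * Abs(k))/21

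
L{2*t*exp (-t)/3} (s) 2/ (3*(s + 1)^2)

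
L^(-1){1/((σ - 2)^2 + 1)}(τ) exp(2 * τ) * sin(τ)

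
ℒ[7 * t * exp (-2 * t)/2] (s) 7/ (2 * (s + 2)^2)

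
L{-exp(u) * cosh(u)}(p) (1 - p)/(p * (p - 2))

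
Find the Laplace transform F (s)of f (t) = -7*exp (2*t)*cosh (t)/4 7*(2 - s)/ (4*( (s - 2)^2-1))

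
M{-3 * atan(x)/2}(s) 3 * pi * sec(pi * s/2)/(4 * s)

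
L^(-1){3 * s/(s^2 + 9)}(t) 3 * cos(3 * t)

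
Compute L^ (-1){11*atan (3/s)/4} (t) 11*sin (3*t)/ (4*t)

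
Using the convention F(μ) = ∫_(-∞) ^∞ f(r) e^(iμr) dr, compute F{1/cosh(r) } pi/cosh(pi*μ/2) 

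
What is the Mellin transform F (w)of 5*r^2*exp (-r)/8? 5*gamma (w + 2)/8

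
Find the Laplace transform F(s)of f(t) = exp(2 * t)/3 1/(3 * (s - 2))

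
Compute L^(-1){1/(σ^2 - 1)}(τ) sinh(τ)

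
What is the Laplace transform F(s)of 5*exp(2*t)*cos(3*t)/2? 5*(s - 2)/(2*((s - 2)^2 + 9))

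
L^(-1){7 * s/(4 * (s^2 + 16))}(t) 7 * cos(4 * t)/4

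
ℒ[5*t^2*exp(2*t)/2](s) 5/(s - 2)^3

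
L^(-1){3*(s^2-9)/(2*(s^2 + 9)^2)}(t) 3*t*cos(3*t)/2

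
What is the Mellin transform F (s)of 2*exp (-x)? 2*gamma (s)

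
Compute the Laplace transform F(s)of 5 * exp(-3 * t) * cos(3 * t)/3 5 * (s + 3)/(3 * ((s + 3)^2 + 9))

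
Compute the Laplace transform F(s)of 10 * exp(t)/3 10/(3 * (s - 1))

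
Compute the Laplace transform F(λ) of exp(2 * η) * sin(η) 1/((λ - 2) ^2 + 1) 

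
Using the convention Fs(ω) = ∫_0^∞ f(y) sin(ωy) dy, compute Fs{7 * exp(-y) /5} 7 * ω/(5 * (ω^2 + 1) ) 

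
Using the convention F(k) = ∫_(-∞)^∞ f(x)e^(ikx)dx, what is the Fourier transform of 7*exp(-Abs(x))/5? 14/(5*(k^2+1))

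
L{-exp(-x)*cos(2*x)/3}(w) (-w - 1)/(3*((w + 1)^2 + 4))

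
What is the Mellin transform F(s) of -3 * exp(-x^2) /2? -3 * gamma(s/2) /4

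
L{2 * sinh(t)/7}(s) 2/(7 * (s^2 - 1))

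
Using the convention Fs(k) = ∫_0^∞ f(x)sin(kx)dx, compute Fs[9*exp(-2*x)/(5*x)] 9*atan(k/2)/5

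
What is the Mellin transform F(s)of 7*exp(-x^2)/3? 7*gamma(s/2)/6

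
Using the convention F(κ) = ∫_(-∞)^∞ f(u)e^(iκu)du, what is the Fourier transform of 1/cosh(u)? pi/cosh(pi * κ/2)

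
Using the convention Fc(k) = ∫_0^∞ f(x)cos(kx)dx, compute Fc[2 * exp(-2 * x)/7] 4/(7 * (k^2 + 4))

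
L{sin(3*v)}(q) 3/(q^2 + 9)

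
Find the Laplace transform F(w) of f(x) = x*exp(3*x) (w - 3) ^(-2) 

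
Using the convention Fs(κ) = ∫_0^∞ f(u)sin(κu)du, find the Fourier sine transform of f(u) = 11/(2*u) 11*pi/4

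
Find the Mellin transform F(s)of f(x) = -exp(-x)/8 -gamma(s)/8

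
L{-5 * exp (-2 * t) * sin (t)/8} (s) -5/ (8 * (s + 2)^2 + 8)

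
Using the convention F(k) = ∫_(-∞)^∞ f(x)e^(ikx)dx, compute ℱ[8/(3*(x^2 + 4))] 4*pi*exp(-2*Abs(k))/3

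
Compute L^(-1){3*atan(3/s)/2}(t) 3*sin(3*t)/(2*t)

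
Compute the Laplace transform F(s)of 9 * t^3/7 54/(7 * s^4)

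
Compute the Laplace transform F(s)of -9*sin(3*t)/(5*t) -9*atan(3/s)/5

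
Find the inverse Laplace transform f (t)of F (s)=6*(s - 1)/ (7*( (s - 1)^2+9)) 6*exp (t)*cos (3*t)/7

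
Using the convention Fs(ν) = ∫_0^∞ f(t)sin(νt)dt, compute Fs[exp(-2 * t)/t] atan(ν/2)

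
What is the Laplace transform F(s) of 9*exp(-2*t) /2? 9/(2*(s + 2) ) 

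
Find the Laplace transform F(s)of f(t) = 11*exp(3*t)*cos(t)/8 11*(s - 3)/(8*((s - 3)^2+1))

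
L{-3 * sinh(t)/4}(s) -3/(4 * s^2 - 4)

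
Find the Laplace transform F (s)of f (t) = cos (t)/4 s/ (4*(s^2 + 1))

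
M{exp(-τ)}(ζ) gamma(ζ)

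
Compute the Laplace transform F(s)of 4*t 4/s^2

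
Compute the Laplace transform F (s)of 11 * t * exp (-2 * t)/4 11/ (4 * (s + 2)^2)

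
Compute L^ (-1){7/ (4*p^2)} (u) 7*u/4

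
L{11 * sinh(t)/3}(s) 11/(3 * (s^2 - 1))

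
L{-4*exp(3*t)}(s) -4/(s - 3)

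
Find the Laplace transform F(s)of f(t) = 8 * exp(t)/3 8/(3 * (s - 1))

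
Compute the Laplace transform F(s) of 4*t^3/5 24/(5*s^4) 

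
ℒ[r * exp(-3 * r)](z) (z + 3)^(-2)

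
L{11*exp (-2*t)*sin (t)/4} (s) 11/ (4*( (s + 2)^2 + 1))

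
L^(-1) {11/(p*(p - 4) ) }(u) 11*exp(2*u)*sinh(2*u) /2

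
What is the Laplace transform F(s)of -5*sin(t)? -5/(s^2 + 1)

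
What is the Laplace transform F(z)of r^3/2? 3/z^4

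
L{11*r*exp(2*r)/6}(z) 11/(6*(z - 2)^2)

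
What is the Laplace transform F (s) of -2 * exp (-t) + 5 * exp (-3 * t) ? 5/ (s + 3) - 2/ (s + 1) 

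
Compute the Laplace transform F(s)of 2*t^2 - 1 4/s^3 - 1/s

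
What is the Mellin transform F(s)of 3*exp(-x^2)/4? 3*gamma(s/2)/8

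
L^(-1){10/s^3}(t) 5*t^2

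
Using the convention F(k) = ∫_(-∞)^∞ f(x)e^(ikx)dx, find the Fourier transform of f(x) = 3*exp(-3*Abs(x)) 18/(k^2 + 9)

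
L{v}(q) q^(-2)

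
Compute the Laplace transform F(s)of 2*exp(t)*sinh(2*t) 4/((s - 1)^2 - 4)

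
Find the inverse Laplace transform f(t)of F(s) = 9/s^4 3 * t^3/2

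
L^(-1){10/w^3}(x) 5*x^2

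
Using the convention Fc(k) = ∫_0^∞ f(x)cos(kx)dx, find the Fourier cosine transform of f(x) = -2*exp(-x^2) -sqrt(pi)*exp(-k^2/4)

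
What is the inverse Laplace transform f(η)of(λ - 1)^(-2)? η * exp(η)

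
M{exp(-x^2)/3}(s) gamma(s/2)/6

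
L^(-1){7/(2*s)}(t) 7/2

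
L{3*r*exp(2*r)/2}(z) 3/(2*(z - 2)^2)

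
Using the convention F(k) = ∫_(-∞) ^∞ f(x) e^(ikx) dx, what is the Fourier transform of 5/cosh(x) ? 5*pi/cosh(pi*k/2) 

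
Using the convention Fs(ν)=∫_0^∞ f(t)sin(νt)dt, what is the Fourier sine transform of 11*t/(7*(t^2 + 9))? 11*pi*exp(-3*ν)/14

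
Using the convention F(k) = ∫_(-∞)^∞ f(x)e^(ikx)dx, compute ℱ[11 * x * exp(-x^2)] 11 * I * sqrt(pi) * k * exp(-k^2/4)/2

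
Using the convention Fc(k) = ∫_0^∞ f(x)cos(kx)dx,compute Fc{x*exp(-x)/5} (1 - k^2)/(5*(k^2 + 1)^2)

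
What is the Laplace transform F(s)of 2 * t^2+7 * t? 7/s^2+4/s^3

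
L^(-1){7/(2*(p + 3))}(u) 7*exp(-3*u)/2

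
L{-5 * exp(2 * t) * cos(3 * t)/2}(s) 5 * (2 - s)/(2 * ((s - 2)^2 + 9))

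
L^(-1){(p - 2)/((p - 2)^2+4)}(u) exp(2 * u) * cos(2 * u)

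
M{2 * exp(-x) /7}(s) 2 * gamma(s) /7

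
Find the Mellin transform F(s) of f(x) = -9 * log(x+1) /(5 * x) 9 * pi * csc(pi * s) /(5 * (s - 1) ) 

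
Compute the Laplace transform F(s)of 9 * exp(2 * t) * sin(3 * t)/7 27/(7 * ((s - 2)^2+9))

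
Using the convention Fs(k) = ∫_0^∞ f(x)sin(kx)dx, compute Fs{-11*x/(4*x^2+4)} -11*pi*exp(-k)/8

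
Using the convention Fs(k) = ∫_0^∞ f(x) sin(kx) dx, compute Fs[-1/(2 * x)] -pi/4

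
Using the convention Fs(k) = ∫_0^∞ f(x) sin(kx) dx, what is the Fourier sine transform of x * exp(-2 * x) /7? 4 * k/(7 * (k^2 + 4) ^2) 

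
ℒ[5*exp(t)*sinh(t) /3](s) 5/(3*s*(s - 2) ) 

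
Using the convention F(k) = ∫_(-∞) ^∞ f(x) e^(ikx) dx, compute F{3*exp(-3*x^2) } sqrt(3)*sqrt(pi)*exp(-k^2/12) 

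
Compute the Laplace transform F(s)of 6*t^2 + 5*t 12/s^3 + 5/s^2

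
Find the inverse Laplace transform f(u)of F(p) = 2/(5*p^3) u^2/5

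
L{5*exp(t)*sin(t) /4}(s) 5/(4*((s - 1) ^2 + 1) ) 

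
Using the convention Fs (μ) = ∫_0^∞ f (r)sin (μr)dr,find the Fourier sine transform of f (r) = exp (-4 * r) μ/ (μ^2 + 16)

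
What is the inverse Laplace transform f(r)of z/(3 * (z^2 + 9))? cos(3 * r)/3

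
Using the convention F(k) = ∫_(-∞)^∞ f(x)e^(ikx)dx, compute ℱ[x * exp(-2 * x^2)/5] sqrt(2) * I * sqrt(pi) * k * exp(-k^2/8)/40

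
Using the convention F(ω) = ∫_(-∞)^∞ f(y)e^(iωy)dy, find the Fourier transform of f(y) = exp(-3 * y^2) sqrt(3) * sqrt(pi) * exp(-ω^2/12)/3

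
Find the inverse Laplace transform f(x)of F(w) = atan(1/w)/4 sin(x)/(4*x)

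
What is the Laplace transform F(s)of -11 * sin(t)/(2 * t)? -11 * atan(1/s)/2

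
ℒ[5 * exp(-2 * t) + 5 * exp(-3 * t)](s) 5/(s + 3) + 5/(s + 2)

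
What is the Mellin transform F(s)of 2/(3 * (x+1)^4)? gamma(s) * gamma(4 - s)/9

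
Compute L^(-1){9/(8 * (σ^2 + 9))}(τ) 3 * sin(3 * τ)/8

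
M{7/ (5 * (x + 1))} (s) 7 * pi * csc (pi * s)/5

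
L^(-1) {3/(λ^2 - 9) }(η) sinh(3*η) 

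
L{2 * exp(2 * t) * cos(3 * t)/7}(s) 2 * (s - 2)/(7 * ((s - 2)^2 + 9))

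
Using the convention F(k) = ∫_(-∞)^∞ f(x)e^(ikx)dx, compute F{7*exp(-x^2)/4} 7*sqrt(pi)*exp(-k^2/4)/4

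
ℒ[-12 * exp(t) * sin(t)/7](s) -12/(7 * (s - 1)^2 + 7)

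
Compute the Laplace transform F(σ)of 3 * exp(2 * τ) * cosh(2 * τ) 3 * (σ - 2)/(σ * (σ - 4))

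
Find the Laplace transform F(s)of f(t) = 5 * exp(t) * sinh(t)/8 5/(8 * s * (s - 2))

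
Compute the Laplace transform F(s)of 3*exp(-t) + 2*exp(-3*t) 3/(s + 1) + 2/(s + 3)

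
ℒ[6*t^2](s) 12/s^3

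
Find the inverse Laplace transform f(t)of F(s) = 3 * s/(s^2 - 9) 3 * cosh(3 * t)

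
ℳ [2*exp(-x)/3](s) 2*gamma(s)/3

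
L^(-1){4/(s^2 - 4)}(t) 2*sinh(2*t)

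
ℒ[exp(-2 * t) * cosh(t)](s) (s + 2)/((s + 2)^2-1)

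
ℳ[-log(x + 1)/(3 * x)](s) pi * csc(pi * s)/(3 * (s - 1))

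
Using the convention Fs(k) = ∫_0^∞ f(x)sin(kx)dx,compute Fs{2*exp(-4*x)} 2*k/(k^2+16)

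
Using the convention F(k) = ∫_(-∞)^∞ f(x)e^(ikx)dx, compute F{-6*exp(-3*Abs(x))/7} -36/(7*k^2 + 63)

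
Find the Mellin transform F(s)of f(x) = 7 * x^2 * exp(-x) 7 * gamma(s + 2)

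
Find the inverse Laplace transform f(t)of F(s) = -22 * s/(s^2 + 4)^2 -11 * t * sin(2 * t)/2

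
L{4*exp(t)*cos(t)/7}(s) 4*(s - 1)/(7*((s - 1)^2 + 1))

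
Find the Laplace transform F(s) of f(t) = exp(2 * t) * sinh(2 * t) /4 1/(2 * s * (s - 4) ) 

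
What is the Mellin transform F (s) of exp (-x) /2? gamma (s) /2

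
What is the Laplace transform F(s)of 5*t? 5/s^2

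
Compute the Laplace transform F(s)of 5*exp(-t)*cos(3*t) 5*(s + 1)/((s + 1)^2 + 9)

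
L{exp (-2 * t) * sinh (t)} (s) 1/ ( (s + 2)^2-1)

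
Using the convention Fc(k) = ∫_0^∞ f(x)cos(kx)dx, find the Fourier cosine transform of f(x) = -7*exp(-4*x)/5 -28/(5*k^2 + 80)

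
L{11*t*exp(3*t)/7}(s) 11/(7*(s - 3)^2)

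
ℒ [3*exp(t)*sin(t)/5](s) 3/(5*((s - 1)^2+1))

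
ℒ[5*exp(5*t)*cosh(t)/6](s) 5*(s - 5)/(6*((s - 5)^2-1))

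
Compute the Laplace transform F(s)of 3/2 3/(2*s)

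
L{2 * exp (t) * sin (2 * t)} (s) 4/ ( (s - 1)^2 + 4)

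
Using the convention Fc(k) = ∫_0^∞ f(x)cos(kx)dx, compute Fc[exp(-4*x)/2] 2/(k^2 + 16)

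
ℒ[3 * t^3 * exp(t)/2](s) 9/(s - 1)^4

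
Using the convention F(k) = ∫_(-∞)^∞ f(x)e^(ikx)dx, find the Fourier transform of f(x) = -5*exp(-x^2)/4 -5*sqrt(pi)*exp(-k^2/4)/4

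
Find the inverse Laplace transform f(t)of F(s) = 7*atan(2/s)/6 7*sin(2*t)/(6*t)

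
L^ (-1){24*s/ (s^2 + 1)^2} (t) 12*t*sin (t)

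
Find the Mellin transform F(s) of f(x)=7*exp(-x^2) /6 7*gamma(s/2) /12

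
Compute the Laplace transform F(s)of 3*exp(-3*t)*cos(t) 3*(s + 3)/((s + 3)^2 + 1)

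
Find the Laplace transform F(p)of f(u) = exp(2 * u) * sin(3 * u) 3/((p - 2)^2 + 9)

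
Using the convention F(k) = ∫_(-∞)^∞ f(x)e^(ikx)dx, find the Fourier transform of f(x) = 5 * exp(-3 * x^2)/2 5 * sqrt(3) * sqrt(pi) * exp(-k^2/12)/6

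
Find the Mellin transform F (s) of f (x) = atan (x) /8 -pi * sec (pi * s/2) / (16 * s) 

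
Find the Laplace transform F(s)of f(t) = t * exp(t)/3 1/(3 * (s - 1)^2)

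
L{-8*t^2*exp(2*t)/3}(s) -16/(3*(s - 2)^3)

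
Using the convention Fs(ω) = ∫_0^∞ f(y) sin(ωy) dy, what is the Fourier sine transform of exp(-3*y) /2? ω/(2*(ω^2+9) ) 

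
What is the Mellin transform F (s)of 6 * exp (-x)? 6 * gamma (s)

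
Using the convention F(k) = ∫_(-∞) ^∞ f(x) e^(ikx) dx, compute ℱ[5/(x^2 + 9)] 5*pi*exp(-3*Abs(k) ) /3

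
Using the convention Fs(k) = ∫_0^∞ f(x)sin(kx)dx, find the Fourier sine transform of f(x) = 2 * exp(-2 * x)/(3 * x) 2 * atan(k/2)/3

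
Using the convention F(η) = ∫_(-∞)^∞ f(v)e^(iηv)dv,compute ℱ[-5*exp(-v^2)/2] -5*sqrt(pi)*exp(-η^2/4)/2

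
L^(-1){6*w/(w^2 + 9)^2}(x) x*sin(3*x)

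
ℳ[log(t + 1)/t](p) -pi*csc(pi*p)/(p - 1)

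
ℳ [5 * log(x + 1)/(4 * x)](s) -5 * pi * csc(pi * s)/(4 * s - 4)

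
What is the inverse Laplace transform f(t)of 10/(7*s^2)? 10*t/7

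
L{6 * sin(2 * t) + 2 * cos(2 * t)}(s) 12/(s^2 + 4) + 2 * s/(s^2 + 4)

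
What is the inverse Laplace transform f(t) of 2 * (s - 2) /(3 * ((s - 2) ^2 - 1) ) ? 2 * exp(2 * t) * cosh(t) /3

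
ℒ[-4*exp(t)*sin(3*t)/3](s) -4/((s - 1)^2 + 9)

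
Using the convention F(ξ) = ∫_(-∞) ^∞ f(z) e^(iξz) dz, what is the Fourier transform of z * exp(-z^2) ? I * sqrt(pi) * ξ * exp(-ξ^2/4) /2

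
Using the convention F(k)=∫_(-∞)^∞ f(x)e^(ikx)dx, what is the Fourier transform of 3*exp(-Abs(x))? 6/(k^2 + 1)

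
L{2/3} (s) 2/ (3*s)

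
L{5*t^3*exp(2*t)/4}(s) 15/(2*(s - 2)^4)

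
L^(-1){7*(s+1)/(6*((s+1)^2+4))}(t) 7*exp(-t)*cos(2*t)/6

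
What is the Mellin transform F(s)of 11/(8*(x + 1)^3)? 11*pi*(s - 2)*(s - 1)/(16*sin(pi*s))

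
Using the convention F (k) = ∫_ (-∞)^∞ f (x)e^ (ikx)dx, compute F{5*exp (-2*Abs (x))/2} 10/ (k^2 + 4)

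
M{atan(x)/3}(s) -pi*sec(pi*s/2)/(6*s)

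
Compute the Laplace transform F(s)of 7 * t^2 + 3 14/s^3 + 3/s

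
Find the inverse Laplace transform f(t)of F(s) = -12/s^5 -t^4/2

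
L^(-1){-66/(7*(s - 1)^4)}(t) -11*t^3*exp(t)/7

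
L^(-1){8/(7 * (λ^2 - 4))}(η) 4 * sinh(2 * η)/7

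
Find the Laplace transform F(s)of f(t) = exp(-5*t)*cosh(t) (s + 5)/((s + 5)^2 - 1)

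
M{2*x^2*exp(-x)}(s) 2*gamma(s + 2)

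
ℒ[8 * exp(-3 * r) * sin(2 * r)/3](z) 16/(3 * ((z + 3)^2 + 4))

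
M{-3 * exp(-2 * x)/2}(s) -3 * gamma(s)/(2 * 2^s)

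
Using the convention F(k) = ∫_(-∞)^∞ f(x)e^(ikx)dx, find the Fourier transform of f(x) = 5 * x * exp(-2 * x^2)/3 5 * sqrt(2) * I * sqrt(pi) * k * exp(-k^2/8)/24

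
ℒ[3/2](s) 3/ (2 * s)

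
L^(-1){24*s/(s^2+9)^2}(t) 4*t*sin(3*t)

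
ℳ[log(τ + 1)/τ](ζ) -pi*csc(pi*ζ)/(ζ - 1)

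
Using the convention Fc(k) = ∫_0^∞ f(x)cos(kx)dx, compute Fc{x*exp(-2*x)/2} (4 - k^2)/(2*(k^2 + 4)^2)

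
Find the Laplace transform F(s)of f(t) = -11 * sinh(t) -11/(s^2-1)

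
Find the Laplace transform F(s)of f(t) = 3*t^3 18/s^4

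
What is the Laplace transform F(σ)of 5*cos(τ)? 5*σ/(σ^2+1)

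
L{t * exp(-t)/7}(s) 1/(7 * (s + 1)^2)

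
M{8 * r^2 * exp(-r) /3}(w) 8 * gamma(w+2) /3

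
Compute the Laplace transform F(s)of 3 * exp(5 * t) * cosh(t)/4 3 * (s - 5)/(4 * ((s - 5)^2 - 1))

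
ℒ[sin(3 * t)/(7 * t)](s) atan(3/s)/7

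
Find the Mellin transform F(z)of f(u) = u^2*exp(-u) gamma(z + 2)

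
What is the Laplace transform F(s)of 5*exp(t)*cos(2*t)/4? 5*(s - 1)/(4*((s - 1)^2+4))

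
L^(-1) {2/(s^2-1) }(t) 2 * sinh(t) 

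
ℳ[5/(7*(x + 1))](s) 5*pi*csc(pi*s)/7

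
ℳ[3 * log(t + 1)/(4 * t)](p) -3 * pi * csc(pi * p)/(4 * p - 4)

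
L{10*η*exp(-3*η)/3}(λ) 10/(3*(λ + 3)^2)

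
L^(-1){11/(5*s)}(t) 11/5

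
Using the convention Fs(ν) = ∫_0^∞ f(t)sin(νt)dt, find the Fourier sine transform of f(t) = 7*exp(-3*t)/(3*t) 7*atan(ν/3)/3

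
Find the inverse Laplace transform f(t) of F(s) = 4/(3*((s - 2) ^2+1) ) 4*exp(2*t)*sin(t) /3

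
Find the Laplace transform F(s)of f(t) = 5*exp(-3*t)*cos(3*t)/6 5*(s + 3)/(6*((s + 3)^2 + 9))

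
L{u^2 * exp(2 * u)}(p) 2/(p - 2)^3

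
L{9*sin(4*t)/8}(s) 9/(2*(s^2+16))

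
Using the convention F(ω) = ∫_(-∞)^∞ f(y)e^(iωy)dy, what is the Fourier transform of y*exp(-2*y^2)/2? sqrt(2)*I*sqrt(pi)*ω*exp(-ω^2/8)/16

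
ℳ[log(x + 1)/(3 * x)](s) -pi * csc(pi * s)/(3 * s - 3)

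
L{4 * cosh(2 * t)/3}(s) 4 * s/(3 * (s^2 - 4))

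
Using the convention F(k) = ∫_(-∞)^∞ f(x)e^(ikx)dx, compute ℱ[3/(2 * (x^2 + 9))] pi * exp(-3 * Abs(k))/2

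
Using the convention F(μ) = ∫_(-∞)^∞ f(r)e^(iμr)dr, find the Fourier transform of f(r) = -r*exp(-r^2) -I*sqrt(pi)*μ*exp(-μ^2/4)/2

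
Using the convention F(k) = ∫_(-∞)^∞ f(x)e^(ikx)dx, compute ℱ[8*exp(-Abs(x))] 16/(k^2 + 1)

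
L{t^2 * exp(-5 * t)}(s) 2/(s+5)^3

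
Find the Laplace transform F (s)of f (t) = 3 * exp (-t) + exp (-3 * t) 1/ (s + 3) + 3/ (s + 1)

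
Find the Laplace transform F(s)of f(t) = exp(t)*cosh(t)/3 (s - 1)/(3*s*(s - 2))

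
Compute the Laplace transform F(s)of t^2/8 1/(4*s^3)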